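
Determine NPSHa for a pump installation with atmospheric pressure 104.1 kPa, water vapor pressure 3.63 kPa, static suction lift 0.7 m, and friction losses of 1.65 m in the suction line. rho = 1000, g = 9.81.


NPSHa = p_atm/(rho*g) - z_s - hf_s - p_vap/(rho*g).
p_atm/(rho*g) = 104.1*1000 / (1000*9.81) = 10.612 m.
p_vap/(rho*g) = 3.63*1000 / (1000*9.81) = 0.37 m.
NPSHa = 10.612 - 0.7 - 1.65 - 0.37
      = 7.89 m.

7.89


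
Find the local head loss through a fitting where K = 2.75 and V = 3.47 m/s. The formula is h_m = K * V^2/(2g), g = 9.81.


Minor loss formula: h_m = K * V^2/(2g).
V^2 = 3.47^2 = 12.0409.
V^2/(2g) = 12.0409 / 19.62 = 0.6137 m.
h_m = 2.75 * 0.6137 = 1.6877 m.

1.6877


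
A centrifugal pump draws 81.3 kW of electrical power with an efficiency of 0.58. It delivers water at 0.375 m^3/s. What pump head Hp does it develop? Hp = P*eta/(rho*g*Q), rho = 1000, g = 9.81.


Pump head formula: Hp = P * eta / (rho * g * Q).
Numerator: P * eta = 81.3 * 1000 * 0.58 = 47154.0 W.
Denominator: rho * g * Q = 1000 * 9.81 * 0.375 = 3678.75.
Hp = 47154.0 / 3678.75 = 12.82 m.

12.82


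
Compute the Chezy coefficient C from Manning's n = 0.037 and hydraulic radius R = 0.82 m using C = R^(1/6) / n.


The Chezy coefficient relates to Manning's n through C = R^(1/6) / n.
R^(1/6) = 0.82^(1/6) = 0.967466.
C = 0.967466 / 0.037 = 26.15 m^(1/2)/s.

26.15


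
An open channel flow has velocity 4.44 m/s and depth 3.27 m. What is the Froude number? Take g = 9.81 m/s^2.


The Froude number is defined as Fr = V / sqrt(g*y).
g*y = 9.81 * 3.27 = 32.0787.
sqrt(g*y) = sqrt(32.0787) = 5.6638.
Fr = 4.44 / 5.6638 = 0.7839.

0.7839


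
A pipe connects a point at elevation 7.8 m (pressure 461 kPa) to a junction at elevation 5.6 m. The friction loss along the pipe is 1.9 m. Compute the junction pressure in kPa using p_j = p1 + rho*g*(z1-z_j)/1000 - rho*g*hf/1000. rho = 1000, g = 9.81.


Junction pressure: p_j = p1 + rho*g*(z1 - z_j)/1000 - rho*g*hf/1000.
Elevation term = 1000*9.81*(7.8 - 5.6)/1000 = 21.582 kPa.
Friction term = 1000*9.81*1.9/1000 = 18.639 kPa.
p_j = 461 + 21.582 - 18.639 = 463.94 kPa.

463.94


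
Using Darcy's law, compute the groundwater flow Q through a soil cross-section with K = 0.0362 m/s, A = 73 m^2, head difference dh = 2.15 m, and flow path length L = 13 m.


Darcy's law: Q = K * A * i, where i = dh/L.
Hydraulic gradient i = 2.15 / 13 = 0.165385.
Q = 0.0362 * 73 * 0.165385
  = 0.437 m^3/s.

0.437


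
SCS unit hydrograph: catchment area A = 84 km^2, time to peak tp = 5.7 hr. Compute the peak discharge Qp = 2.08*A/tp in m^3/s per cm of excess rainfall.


SCS formula: Qp = 2.08 * A / tp.
Qp = 2.08 * 84 / 5.7
   = 174.72 / 5.7
   = 30.65 m^3/s per cm.

30.65


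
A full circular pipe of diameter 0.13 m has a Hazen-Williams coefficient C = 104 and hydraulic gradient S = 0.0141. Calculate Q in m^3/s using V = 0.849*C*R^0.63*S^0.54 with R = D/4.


For a full circular pipe, R = D/4 = 0.13/4 = 0.0325 m.
V = 0.849 * 104 * 0.0325^0.63 * 0.0141^0.54
  = 0.849 * 104 * 0.115475 * 0.100133
  = 1.021 m/s.
Pipe area A = pi*D^2/4 = pi*0.13^2/4 = 0.0133 m^2.
Q = A * V = 0.0133 * 1.021 = 0.0136 m^3/s.

0.0136


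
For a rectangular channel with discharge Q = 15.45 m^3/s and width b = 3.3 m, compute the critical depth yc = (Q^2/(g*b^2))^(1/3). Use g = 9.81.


Using yc = (Q^2 / (g * b^2))^(1/3):
Q^2 = 15.45^2 = 238.7.
g * b^2 = 9.81 * 3.3^2 = 9.81 * 10.89 = 106.83.
Q^2 / (g*b^2) = 238.7 / 106.83 = 2.2344.
yc = 2.2344^(1/3) = 1.3073 m.

1.3073


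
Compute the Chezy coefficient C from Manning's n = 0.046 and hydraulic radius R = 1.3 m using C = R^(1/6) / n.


The Chezy coefficient relates to Manning's n through C = R^(1/6) / n.
R^(1/6) = 1.3^(1/6) = 1.044698.
C = 1.044698 / 0.046 = 22.71 m^(1/2)/s.

22.71


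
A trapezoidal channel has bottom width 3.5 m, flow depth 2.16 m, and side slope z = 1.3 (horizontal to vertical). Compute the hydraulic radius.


For a trapezoidal section with side slope z:
A = (b + z*y)*y = (3.5 + 1.3*2.16)*2.16 = 13.625 m^2.
P = b + 2*y*sqrt(1 + z^2) = 3.5 + 2*2.16*sqrt(1 + 1.3^2) = 10.585 m.
R = A/P = 13.625 / 10.585 = 1.2872 m.

1.2872


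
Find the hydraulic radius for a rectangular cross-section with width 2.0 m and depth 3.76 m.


For a rectangular section:
Flow area A = b * y = 2.0 * 3.76 = 7.52 m^2.
Wetted perimeter P = b + 2y = 2.0 + 2*3.76 = 9.52 m.
Hydraulic radius R = A/P = 7.52 / 9.52 = 0.7899 m.

0.7899


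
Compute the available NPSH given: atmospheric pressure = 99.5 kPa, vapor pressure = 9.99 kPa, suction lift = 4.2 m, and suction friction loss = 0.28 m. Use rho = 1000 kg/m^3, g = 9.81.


NPSHa = p_atm/(rho*g) - z_s - hf_s - p_vap/(rho*g).
p_atm/(rho*g) = 99.5*1000 / (1000*9.81) = 10.143 m.
p_vap/(rho*g) = 9.99*1000 / (1000*9.81) = 1.018 m.
NPSHa = 10.143 - 4.2 - 0.28 - 1.018
      = 4.64 m.

4.64


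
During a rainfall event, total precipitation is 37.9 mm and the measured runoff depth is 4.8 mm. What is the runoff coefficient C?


The runoff coefficient C = runoff depth / rainfall depth.
C = 4.8 / 37.9
  = 0.1266.

0.1266


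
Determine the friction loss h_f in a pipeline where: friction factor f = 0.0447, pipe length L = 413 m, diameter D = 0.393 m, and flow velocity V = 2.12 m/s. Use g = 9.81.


Darcy-Weisbach equation: h_f = f * (L/D) * V^2/(2g).
f * L/D = 0.0447 * 413/0.393 = 46.9748.
V^2/(2g) = 2.12^2 / (2*9.81) = 4.4944 / 19.62 = 0.2291 m.
h_f = 46.9748 * 0.2291 = 10.761 m.

10.761


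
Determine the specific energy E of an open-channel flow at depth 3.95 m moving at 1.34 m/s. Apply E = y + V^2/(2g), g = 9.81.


Specific energy E = y + V^2/(2g).
Velocity head = V^2/(2g) = 1.34^2 / (2*9.81) = 1.7956 / 19.62 = 0.0915 m.
E = 3.95 + 0.0915 = 4.0415 m.

4.0415


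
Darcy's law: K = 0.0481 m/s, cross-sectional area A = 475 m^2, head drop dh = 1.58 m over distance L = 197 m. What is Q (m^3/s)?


Darcy's law: Q = K * A * i, where i = dh/L.
Hydraulic gradient i = 1.58 / 197 = 0.00802.
Q = 0.0481 * 475 * 0.00802
  = 0.1832 m^3/s.

0.1832


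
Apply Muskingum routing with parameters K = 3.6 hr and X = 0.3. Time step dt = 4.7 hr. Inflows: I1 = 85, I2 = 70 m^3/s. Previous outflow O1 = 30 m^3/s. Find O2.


Muskingum coefficients:
denom = 2*K*(1-X) + dt = 2*3.6*(1-0.3) + 4.7 = 9.74.
C0 = (dt - 2*K*X)/denom = (4.7 - 2*3.6*0.3)/9.74 = 0.2608.
C1 = (dt + 2*K*X)/denom = (4.7 + 2*3.6*0.3)/9.74 = 0.7043.
C2 = (2*K*(1-X) - dt)/denom = 0.0349.
O2 = C0*I2 + C1*I1 + C2*O1
   = 0.2608*70 + 0.7043*85 + 0.0349*30
   = 79.17 m^3/s.

79.17


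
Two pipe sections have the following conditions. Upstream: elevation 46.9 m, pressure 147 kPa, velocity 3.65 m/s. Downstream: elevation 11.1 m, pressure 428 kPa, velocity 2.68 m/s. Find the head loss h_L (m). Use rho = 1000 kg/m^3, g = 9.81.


Total head at each section: H = z + p/(rho*g) + V^2/(2g).
H1 = 46.9 + 147*1000/(1000*9.81) + 3.65^2/(2*9.81)
   = 46.9 + 14.985 + 0.679
   = 62.564 m.
H2 = 11.1 + 428*1000/(1000*9.81) + 2.68^2/(2*9.81)
   = 11.1 + 43.629 + 0.3661
   = 55.095 m.
h_L = H1 - H2 = 62.564 - 55.095 = 7.469 m.

7.469


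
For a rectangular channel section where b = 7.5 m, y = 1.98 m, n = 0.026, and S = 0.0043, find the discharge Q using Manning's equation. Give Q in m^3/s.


For a rectangular channel, the cross-sectional area A = b * y = 7.5 * 1.98 = 14.85 m^2.
The wetted perimeter P = b + 2y = 7.5 + 2*1.98 = 11.46 m.
Hydraulic radius R = A/P = 14.85/11.46 = 1.2958 m.
Velocity V = (1/n)*R^(2/3)*S^(1/2) = (1/0.026)*1.2958^(2/3)*0.0043^(1/2) = 2.9977 m/s.
Discharge Q = A * V = 14.85 * 2.9977 = 44.516 m^3/s.

44.516


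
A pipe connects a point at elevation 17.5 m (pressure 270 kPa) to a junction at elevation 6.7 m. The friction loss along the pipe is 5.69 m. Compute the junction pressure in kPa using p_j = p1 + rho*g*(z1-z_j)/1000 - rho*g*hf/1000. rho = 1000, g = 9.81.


Junction pressure: p_j = p1 + rho*g*(z1 - z_j)/1000 - rho*g*hf/1000.
Elevation term = 1000*9.81*(17.5 - 6.7)/1000 = 105.948 kPa.
Friction term = 1000*9.81*5.69/1000 = 55.819 kPa.
p_j = 270 + 105.948 - 55.819 = 320.13 kPa.

320.13


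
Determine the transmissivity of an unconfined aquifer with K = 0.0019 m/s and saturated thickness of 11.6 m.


Transmissivity is defined as T = K * h.
T = 0.0019 * 11.6
  = 0.022 m^2/s.

0.022


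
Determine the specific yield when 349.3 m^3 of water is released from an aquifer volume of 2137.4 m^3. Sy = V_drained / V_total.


Specific yield Sy = Volume drained / Total volume.
Sy = 349.3 / 2137.4
   = 0.1634.

0.1634


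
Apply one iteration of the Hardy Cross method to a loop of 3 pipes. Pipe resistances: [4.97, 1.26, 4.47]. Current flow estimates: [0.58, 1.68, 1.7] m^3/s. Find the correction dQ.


Numerator terms (r*Q*|Q|): 4.97*0.58*|0.58| = 1.6719; 1.26*1.68*|1.68| = 3.5562; 4.47*1.7*|1.7| = 12.9183.
Sum of numerator = 18.1464.
Denominator terms (r*|Q|): 4.97*|0.58| = 2.8826; 1.26*|1.68| = 2.1168; 4.47*|1.7| = 7.599.
2 * sum of denominator = 2 * 12.5984 = 25.1968.
dQ = -18.1464 / 25.1968 = -0.7202 m^3/s.

-0.7202


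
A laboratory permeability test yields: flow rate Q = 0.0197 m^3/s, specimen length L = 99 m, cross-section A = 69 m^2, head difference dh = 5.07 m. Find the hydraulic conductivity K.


From K = Q*L / (A*dh):
Numerator: Q*L = 0.0197 * 99 = 1.9503.
Denominator: A*dh = 69 * 5.07 = 349.83.
K = 1.9503 / 349.83 = 0.005575 m/s.

0.005575


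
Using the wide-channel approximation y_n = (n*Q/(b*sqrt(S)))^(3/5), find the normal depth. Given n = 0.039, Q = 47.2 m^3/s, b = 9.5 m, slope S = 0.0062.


We use the wide-channel approximation y_n = (n*Q/(b*sqrt(S)))^(3/5).
sqrt(S) = sqrt(0.0062) = 0.07874.
Numerator: n*Q = 0.039 * 47.2 = 1.8408.
Denominator: b*sqrt(S) = 9.5 * 0.07874 = 0.74803.
arg = 2.4609.
y_n = 2.4609^(3/5) = 1.7165 m.

1.7165


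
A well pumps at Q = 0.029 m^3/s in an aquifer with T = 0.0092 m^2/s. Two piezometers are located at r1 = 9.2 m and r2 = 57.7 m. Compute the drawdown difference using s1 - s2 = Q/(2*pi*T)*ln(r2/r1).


Thiem equation: s1 - s2 = Q/(2*pi*T) * ln(r2/r1).
ln(r2/r1) = ln(57.7/9.2) = 1.8361.
Q/(2*pi*T) = 0.029 / (2*pi*0.0092) = 0.029 / 0.0578 = 0.5017.
s1 - s2 = 0.5017 * 1.8361 = 0.9211 m.

0.9211


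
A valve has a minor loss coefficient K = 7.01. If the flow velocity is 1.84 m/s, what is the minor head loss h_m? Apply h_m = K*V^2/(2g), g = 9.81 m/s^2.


Minor loss formula: h_m = K * V^2/(2g).
V^2 = 1.84^2 = 3.3856.
V^2/(2g) = 3.3856 / 19.62 = 0.1726 m.
h_m = 7.01 * 0.1726 = 1.2096 m.

1.2096


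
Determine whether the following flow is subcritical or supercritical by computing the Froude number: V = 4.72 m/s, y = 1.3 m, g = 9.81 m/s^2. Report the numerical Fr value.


The Froude number is defined as Fr = V / sqrt(g*y).
g*y = 9.81 * 1.3 = 12.753.
sqrt(g*y) = sqrt(12.753) = 3.5711.
Fr = 4.72 / 3.5711 = 1.3217.
Since Fr > 1, the flow is supercritical.

1.3217


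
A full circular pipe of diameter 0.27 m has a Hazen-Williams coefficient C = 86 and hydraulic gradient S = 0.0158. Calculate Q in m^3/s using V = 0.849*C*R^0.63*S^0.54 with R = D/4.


For a full circular pipe, R = D/4 = 0.27/4 = 0.0675 m.
V = 0.849 * 86 * 0.0675^0.63 * 0.0158^0.54
  = 0.849 * 86 * 0.183004 * 0.106482
  = 1.4228 m/s.
Pipe area A = pi*D^2/4 = pi*0.27^2/4 = 0.0573 m^2.
Q = A * V = 0.0573 * 1.4228 = 0.0815 m^3/s.

0.0815


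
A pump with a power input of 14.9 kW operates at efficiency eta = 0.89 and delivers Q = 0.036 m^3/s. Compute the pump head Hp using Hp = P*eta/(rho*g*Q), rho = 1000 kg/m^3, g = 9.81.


Pump head formula: Hp = P * eta / (rho * g * Q).
Numerator: P * eta = 14.9 * 1000 * 0.89 = 13261.0 W.
Denominator: rho * g * Q = 1000 * 9.81 * 0.036 = 353.16.
Hp = 13261.0 / 353.16 = 37.55 m.

37.55


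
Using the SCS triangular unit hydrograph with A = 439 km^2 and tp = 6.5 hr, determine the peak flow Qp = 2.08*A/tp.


SCS formula: Qp = 2.08 * A / tp.
Qp = 2.08 * 439 / 6.5
   = 913.12 / 6.5
   = 140.48 m^3/s per cm.

140.48


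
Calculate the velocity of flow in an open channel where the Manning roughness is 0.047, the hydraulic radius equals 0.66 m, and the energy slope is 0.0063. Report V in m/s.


Manning's equation gives V = (1/n) * R^(2/3) * S^(1/2).
First, compute R^(2/3) = 0.66^(2/3) = 0.758.
Next, S^(1/2) = 0.0063^(1/2) = 0.079373.
Then 1/n = 1/0.047 = 21.28.
V = 21.28 * 0.758 * 0.079373 = 1.2802 m/s.

1.2802


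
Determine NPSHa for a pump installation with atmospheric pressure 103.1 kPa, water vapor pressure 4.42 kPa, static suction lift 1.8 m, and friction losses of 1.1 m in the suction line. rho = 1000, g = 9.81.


NPSHa = p_atm/(rho*g) - z_s - hf_s - p_vap/(rho*g).
p_atm/(rho*g) = 103.1*1000 / (1000*9.81) = 10.51 m.
p_vap/(rho*g) = 4.42*1000 / (1000*9.81) = 0.451 m.
NPSHa = 10.51 - 1.8 - 1.1 - 0.451
      = 7.16 m.

7.16


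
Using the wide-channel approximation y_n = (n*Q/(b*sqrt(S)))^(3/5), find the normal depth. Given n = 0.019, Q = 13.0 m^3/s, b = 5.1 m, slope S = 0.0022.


We use the wide-channel approximation y_n = (n*Q/(b*sqrt(S)))^(3/5).
sqrt(S) = sqrt(0.0022) = 0.046904.
Numerator: n*Q = 0.019 * 13.0 = 0.247.
Denominator: b*sqrt(S) = 5.1 * 0.046904 = 0.23921.
arg = 1.0326.
y_n = 1.0326^(3/5) = 1.0194 m.

1.0194


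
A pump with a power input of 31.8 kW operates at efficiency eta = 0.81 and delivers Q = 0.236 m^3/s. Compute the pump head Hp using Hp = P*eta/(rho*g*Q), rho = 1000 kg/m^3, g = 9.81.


Pump head formula: Hp = P * eta / (rho * g * Q).
Numerator: P * eta = 31.8 * 1000 * 0.81 = 25758.0 W.
Denominator: rho * g * Q = 1000 * 9.81 * 0.236 = 2315.16.
Hp = 25758.0 / 2315.16 = 11.13 m.

11.13


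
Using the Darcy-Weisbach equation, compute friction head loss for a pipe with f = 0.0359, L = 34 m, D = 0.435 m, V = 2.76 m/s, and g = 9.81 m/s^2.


Darcy-Weisbach equation: h_f = f * (L/D) * V^2/(2g).
f * L/D = 0.0359 * 34/0.435 = 2.806.
V^2/(2g) = 2.76^2 / (2*9.81) = 7.6176 / 19.62 = 0.3883 m.
h_f = 2.806 * 0.3883 = 1.089 m.

1.089


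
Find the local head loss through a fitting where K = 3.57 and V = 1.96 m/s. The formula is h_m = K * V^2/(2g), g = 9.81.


Minor loss formula: h_m = K * V^2/(2g).
V^2 = 1.96^2 = 3.8416.
V^2/(2g) = 3.8416 / 19.62 = 0.1958 m.
h_m = 3.57 * 0.1958 = 0.699 m.

0.699


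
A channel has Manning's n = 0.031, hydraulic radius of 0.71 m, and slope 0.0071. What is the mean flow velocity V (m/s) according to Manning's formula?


Manning's equation gives V = (1/n) * R^(2/3) * S^(1/2).
First, compute R^(2/3) = 0.71^(2/3) = 0.7959.
Next, S^(1/2) = 0.0071^(1/2) = 0.084261.
Then 1/n = 1/0.031 = 32.26.
V = 32.26 * 0.7959 * 0.084261 = 2.1632 m/s.

2.1632


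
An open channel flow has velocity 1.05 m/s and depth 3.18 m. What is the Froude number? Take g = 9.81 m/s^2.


The Froude number is defined as Fr = V / sqrt(g*y).
g*y = 9.81 * 3.18 = 31.1958.
sqrt(g*y) = sqrt(31.1958) = 5.5853.
Fr = 1.05 / 5.5853 = 0.188.

0.188


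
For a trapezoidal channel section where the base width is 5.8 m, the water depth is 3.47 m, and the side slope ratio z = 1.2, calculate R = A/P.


For a trapezoidal section with side slope z:
A = (b + z*y)*y = (5.8 + 1.2*3.47)*3.47 = 34.575 m^2.
P = b + 2*y*sqrt(1 + z^2) = 5.8 + 2*3.47*sqrt(1 + 1.2^2) = 16.641 m.
R = A/P = 34.575 / 16.641 = 2.0778 m.

2.0778


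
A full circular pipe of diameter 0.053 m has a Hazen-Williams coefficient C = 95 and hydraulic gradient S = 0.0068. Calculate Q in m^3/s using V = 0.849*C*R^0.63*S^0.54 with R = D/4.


For a full circular pipe, R = D/4 = 0.053/4 = 0.0132 m.
V = 0.849 * 95 * 0.0132^0.63 * 0.0068^0.54
  = 0.849 * 95 * 0.065614 * 0.067539
  = 0.3574 m/s.
Pipe area A = pi*D^2/4 = pi*0.053^2/4 = 0.0022 m^2.
Q = A * V = 0.0022 * 0.3574 = 0.0008 m^3/s.

0.0008


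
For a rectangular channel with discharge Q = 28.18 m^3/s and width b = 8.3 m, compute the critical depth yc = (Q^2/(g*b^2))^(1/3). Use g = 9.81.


Using yc = (Q^2 / (g * b^2))^(1/3):
Q^2 = 28.18^2 = 794.11.
g * b^2 = 9.81 * 8.3^2 = 9.81 * 68.89 = 675.81.
Q^2 / (g*b^2) = 794.11 / 675.81 = 1.175.
yc = 1.175^(1/3) = 1.0552 m.

1.0552


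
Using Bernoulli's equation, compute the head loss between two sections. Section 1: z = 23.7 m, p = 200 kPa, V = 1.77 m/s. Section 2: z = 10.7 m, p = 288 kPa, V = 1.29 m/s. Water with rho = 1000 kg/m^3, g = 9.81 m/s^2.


Total head at each section: H = z + p/(rho*g) + V^2/(2g).
H1 = 23.7 + 200*1000/(1000*9.81) + 1.77^2/(2*9.81)
   = 23.7 + 20.387 + 0.1597
   = 44.247 m.
H2 = 10.7 + 288*1000/(1000*9.81) + 1.29^2/(2*9.81)
   = 10.7 + 29.358 + 0.0848
   = 40.143 m.
h_L = H1 - H2 = 44.247 - 40.143 = 4.104 m.

4.104


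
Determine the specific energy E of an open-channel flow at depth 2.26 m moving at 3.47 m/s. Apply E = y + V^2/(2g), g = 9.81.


Specific energy E = y + V^2/(2g).
Velocity head = V^2/(2g) = 3.47^2 / (2*9.81) = 12.0409 / 19.62 = 0.6137 m.
E = 2.26 + 0.6137 = 2.8737 m.

2.8737


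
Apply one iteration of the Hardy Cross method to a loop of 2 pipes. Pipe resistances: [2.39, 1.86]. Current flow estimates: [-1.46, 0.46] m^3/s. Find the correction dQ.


Numerator terms (r*Q*|Q|): 2.39*-1.46*|-1.46| = -5.0945; 1.86*0.46*|0.46| = 0.3936.
Sum of numerator = -4.7009.
Denominator terms (r*|Q|): 2.39*|-1.46| = 3.4894; 1.86*|0.46| = 0.8556.
2 * sum of denominator = 2 * 4.345 = 8.69.
dQ = --4.7009 / 8.69 = 0.541 m^3/s.

0.541


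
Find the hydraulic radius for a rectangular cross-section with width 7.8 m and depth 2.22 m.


For a rectangular section:
Flow area A = b * y = 7.8 * 2.22 = 17.32 m^2.
Wetted perimeter P = b + 2y = 7.8 + 2*2.22 = 12.24 m.
Hydraulic radius R = A/P = 17.32 / 12.24 = 1.4147 m.

1.4147


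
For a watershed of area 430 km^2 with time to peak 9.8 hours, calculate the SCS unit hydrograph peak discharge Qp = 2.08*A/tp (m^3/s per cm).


SCS formula: Qp = 2.08 * A / tp.
Qp = 2.08 * 430 / 9.8
   = 894.4 / 9.8
   = 91.27 m^3/s per cm.

91.27


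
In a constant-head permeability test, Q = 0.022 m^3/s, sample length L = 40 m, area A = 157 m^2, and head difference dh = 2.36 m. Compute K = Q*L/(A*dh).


From K = Q*L / (A*dh):
Numerator: Q*L = 0.022 * 40 = 0.88.
Denominator: A*dh = 157 * 2.36 = 370.52.
K = 0.88 / 370.52 = 0.002375 m/s.

0.002375


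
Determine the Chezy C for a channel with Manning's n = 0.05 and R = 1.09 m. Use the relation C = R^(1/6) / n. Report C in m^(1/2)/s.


The Chezy coefficient relates to Manning's n through C = R^(1/6) / n.
R^(1/6) = 1.09^(1/6) = 1.014467.
C = 1.014467 / 0.05 = 20.29 m^(1/2)/s.

20.29


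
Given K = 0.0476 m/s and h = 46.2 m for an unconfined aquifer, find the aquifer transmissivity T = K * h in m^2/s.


Transmissivity is defined as T = K * h.
T = 0.0476 * 46.2
  = 2.1991 m^2/s.

2.1991


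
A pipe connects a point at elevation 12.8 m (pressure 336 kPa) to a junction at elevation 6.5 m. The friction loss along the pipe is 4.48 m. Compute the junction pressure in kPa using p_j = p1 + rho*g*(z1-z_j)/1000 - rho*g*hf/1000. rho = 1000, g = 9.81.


Junction pressure: p_j = p1 + rho*g*(z1 - z_j)/1000 - rho*g*hf/1000.
Elevation term = 1000*9.81*(12.8 - 6.5)/1000 = 61.803 kPa.
Friction term = 1000*9.81*4.48/1000 = 43.949 kPa.
p_j = 336 + 61.803 - 43.949 = 353.85 kPa.

353.85


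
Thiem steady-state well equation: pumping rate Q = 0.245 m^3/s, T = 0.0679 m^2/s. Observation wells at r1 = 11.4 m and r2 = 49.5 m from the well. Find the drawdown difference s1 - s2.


Thiem equation: s1 - s2 = Q/(2*pi*T) * ln(r2/r1).
ln(r2/r1) = ln(49.5/11.4) = 1.4684.
Q/(2*pi*T) = 0.245 / (2*pi*0.0679) = 0.245 / 0.4266 = 0.5743.
s1 - s2 = 0.5743 * 1.4684 = 0.8432 m.

0.8432


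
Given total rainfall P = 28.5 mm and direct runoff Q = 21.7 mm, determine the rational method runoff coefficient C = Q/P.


The runoff coefficient C = runoff depth / rainfall depth.
C = 21.7 / 28.5
  = 0.7614.

0.7614


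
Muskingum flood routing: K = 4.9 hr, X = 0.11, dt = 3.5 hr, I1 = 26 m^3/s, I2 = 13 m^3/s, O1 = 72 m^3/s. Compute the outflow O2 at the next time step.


Muskingum coefficients:
denom = 2*K*(1-X) + dt = 2*4.9*(1-0.11) + 3.5 = 12.222.
C0 = (dt - 2*K*X)/denom = (3.5 - 2*4.9*0.11)/12.222 = 0.1982.
C1 = (dt + 2*K*X)/denom = (3.5 + 2*4.9*0.11)/12.222 = 0.3746.
C2 = (2*K*(1-X) - dt)/denom = 0.4273.
O2 = C0*I2 + C1*I1 + C2*O1
   = 0.1982*13 + 0.3746*26 + 0.4273*72
   = 43.08 m^3/s.

43.08


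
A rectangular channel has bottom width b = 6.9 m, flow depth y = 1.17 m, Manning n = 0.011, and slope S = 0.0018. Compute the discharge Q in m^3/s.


For a rectangular channel, the cross-sectional area A = b * y = 6.9 * 1.17 = 8.07 m^2.
The wetted perimeter P = b + 2y = 6.9 + 2*1.17 = 9.24 m.
Hydraulic radius R = A/P = 8.07/9.24 = 0.8737 m.
Velocity V = (1/n)*R^(2/3)*S^(1/2) = (1/0.011)*0.8737^(2/3)*0.0018^(1/2) = 3.5249 m/s.
Discharge Q = A * V = 8.07 * 3.5249 = 28.457 m^3/s.

28.457


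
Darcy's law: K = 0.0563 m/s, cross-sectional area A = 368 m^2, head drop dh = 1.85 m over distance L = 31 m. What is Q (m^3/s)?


Darcy's law: Q = K * A * i, where i = dh/L.
Hydraulic gradient i = 1.85 / 31 = 0.059677.
Q = 0.0563 * 368 * 0.059677
  = 1.2364 m^3/s.

1.2364


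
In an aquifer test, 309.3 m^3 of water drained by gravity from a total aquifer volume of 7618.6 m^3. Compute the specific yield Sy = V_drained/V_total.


Specific yield Sy = Volume drained / Total volume.
Sy = 309.3 / 7618.6
   = 0.0406.

0.0406


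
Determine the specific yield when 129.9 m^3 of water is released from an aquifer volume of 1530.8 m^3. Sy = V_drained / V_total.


Specific yield Sy = Volume drained / Total volume.
Sy = 129.9 / 1530.8
   = 0.0849.

0.0849


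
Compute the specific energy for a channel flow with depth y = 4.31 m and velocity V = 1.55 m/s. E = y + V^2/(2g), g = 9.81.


Specific energy E = y + V^2/(2g).
Velocity head = V^2/(2g) = 1.55^2 / (2*9.81) = 2.4025 / 19.62 = 0.1225 m.
E = 4.31 + 0.1225 = 4.4325 m.

4.4325


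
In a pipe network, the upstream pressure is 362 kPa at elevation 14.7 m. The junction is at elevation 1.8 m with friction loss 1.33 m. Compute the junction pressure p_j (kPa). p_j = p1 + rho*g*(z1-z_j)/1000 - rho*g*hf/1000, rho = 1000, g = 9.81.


Junction pressure: p_j = p1 + rho*g*(z1 - z_j)/1000 - rho*g*hf/1000.
Elevation term = 1000*9.81*(14.7 - 1.8)/1000 = 126.549 kPa.
Friction term = 1000*9.81*1.33/1000 = 13.047 kPa.
p_j = 362 + 126.549 - 13.047 = 475.5 kPa.

475.5


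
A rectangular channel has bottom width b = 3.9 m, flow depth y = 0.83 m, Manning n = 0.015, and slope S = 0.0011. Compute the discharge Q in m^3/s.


For a rectangular channel, the cross-sectional area A = b * y = 3.9 * 0.83 = 3.24 m^2.
The wetted perimeter P = b + 2y = 3.9 + 2*0.83 = 5.56 m.
Hydraulic radius R = A/P = 3.24/5.56 = 0.5822 m.
Velocity V = (1/n)*R^(2/3)*S^(1/2) = (1/0.015)*0.5822^(2/3)*0.0011^(1/2) = 1.5416 m/s.
Discharge Q = A * V = 3.24 * 1.5416 = 4.99 m^3/s.

4.99


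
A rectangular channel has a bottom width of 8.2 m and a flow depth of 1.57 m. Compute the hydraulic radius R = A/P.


For a rectangular section:
Flow area A = b * y = 8.2 * 1.57 = 12.87 m^2.
Wetted perimeter P = b + 2y = 8.2 + 2*1.57 = 11.34 m.
Hydraulic radius R = A/P = 12.87 / 11.34 = 1.1353 m.

1.1353


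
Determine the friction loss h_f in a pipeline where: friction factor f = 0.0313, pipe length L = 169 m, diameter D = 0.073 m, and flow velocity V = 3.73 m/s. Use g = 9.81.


Darcy-Weisbach equation: h_f = f * (L/D) * V^2/(2g).
f * L/D = 0.0313 * 169/0.073 = 72.4616.
V^2/(2g) = 3.73^2 / (2*9.81) = 13.9129 / 19.62 = 0.7091 m.
h_f = 72.4616 * 0.7091 = 51.384 m.

51.384


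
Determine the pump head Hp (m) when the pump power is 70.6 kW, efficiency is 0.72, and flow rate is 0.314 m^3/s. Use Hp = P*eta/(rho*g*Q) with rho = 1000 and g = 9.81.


Pump head formula: Hp = P * eta / (rho * g * Q).
Numerator: P * eta = 70.6 * 1000 * 0.72 = 50832.0 W.
Denominator: rho * g * Q = 1000 * 9.81 * 0.314 = 3080.34.
Hp = 50832.0 / 3080.34 = 16.5 m.

16.5


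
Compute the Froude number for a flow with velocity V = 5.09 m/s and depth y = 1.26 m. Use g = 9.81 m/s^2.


The Froude number is defined as Fr = V / sqrt(g*y).
g*y = 9.81 * 1.26 = 12.3606.
sqrt(g*y) = sqrt(12.3606) = 3.5158.
Fr = 5.09 / 3.5158 = 1.4478.

1.4478


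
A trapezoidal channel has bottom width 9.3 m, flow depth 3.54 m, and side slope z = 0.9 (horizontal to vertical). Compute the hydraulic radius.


For a trapezoidal section with side slope z:
A = (b + z*y)*y = (9.3 + 0.9*3.54)*3.54 = 44.2 m^2.
P = b + 2*y*sqrt(1 + z^2) = 9.3 + 2*3.54*sqrt(1 + 0.9^2) = 18.825 m.
R = A/P = 44.2 / 18.825 = 2.3479 m.

2.3479


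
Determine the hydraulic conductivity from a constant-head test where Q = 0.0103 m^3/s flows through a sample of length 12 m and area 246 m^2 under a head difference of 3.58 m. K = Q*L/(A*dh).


From K = Q*L / (A*dh):
Numerator: Q*L = 0.0103 * 12 = 0.1236.
Denominator: A*dh = 246 * 3.58 = 880.68.
K = 0.1236 / 880.68 = 0.00014 m/s.

0.00014


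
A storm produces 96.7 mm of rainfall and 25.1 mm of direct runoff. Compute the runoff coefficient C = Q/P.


The runoff coefficient C = runoff depth / rainfall depth.
C = 25.1 / 96.7
  = 0.2596.

0.2596


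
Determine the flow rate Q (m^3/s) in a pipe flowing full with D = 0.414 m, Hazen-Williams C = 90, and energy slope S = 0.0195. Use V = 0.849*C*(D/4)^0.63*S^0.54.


For a full circular pipe, R = D/4 = 0.414/4 = 0.1035 m.
V = 0.849 * 90 * 0.1035^0.63 * 0.0195^0.54
  = 0.849 * 90 * 0.239559 * 0.119294
  = 2.1836 m/s.
Pipe area A = pi*D^2/4 = pi*0.414^2/4 = 0.1346 m^2.
Q = A * V = 0.1346 * 2.1836 = 0.2939 m^3/s.

0.2939


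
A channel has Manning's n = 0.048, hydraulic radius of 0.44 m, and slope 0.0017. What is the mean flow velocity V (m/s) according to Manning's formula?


Manning's equation gives V = (1/n) * R^(2/3) * S^(1/2).
First, compute R^(2/3) = 0.44^(2/3) = 0.5785.
Next, S^(1/2) = 0.0017^(1/2) = 0.041231.
Then 1/n = 1/0.048 = 20.83.
V = 20.83 * 0.5785 * 0.041231 = 0.4969 m/s.

0.4969


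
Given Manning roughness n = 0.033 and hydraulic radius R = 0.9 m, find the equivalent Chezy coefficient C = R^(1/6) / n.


The Chezy coefficient relates to Manning's n through C = R^(1/6) / n.
R^(1/6) = 0.9^(1/6) = 0.982593.
C = 0.982593 / 0.033 = 29.78 m^(1/2)/s.

29.78


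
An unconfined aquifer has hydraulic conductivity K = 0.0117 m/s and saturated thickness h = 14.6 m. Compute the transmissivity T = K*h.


Transmissivity is defined as T = K * h.
T = 0.0117 * 14.6
  = 0.1708 m^2/s.

0.1708


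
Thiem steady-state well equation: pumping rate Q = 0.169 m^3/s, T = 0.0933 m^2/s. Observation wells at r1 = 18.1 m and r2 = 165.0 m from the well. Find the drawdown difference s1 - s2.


Thiem equation: s1 - s2 = Q/(2*pi*T) * ln(r2/r1).
ln(r2/r1) = ln(165.0/18.1) = 2.21.
Q/(2*pi*T) = 0.169 / (2*pi*0.0933) = 0.169 / 0.5862 = 0.2883.
s1 - s2 = 0.2883 * 2.21 = 0.6371 m.

0.6371


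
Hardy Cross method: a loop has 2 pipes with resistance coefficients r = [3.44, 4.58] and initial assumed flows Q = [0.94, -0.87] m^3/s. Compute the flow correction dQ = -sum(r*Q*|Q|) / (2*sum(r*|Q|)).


Numerator terms (r*Q*|Q|): 3.44*0.94*|0.94| = 3.0396; 4.58*-0.87*|-0.87| = -3.4666.
Sum of numerator = -0.427.
Denominator terms (r*|Q|): 3.44*|0.94| = 3.2336; 4.58*|-0.87| = 3.9846.
2 * sum of denominator = 2 * 7.2182 = 14.4364.
dQ = --0.427 / 14.4364 = 0.0296 m^3/s.

0.0296


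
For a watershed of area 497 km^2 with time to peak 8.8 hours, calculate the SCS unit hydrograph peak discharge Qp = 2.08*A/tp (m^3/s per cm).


SCS formula: Qp = 2.08 * A / tp.
Qp = 2.08 * 497 / 8.8
   = 1033.76 / 8.8
   = 117.47 m^3/s per cm.

117.47


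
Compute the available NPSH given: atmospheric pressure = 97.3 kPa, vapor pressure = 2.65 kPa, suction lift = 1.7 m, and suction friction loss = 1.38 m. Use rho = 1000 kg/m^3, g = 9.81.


NPSHa = p_atm/(rho*g) - z_s - hf_s - p_vap/(rho*g).
p_atm/(rho*g) = 97.3*1000 / (1000*9.81) = 9.918 m.
p_vap/(rho*g) = 2.65*1000 / (1000*9.81) = 0.27 m.
NPSHa = 9.918 - 1.7 - 1.38 - 0.27
      = 6.57 m.

6.57


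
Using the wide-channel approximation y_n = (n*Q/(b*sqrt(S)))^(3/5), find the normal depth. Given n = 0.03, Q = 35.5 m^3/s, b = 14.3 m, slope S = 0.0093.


We use the wide-channel approximation y_n = (n*Q/(b*sqrt(S)))^(3/5).
sqrt(S) = sqrt(0.0093) = 0.096437.
Numerator: n*Q = 0.03 * 35.5 = 1.065.
Denominator: b*sqrt(S) = 14.3 * 0.096437 = 1.379049.
arg = 0.7723.
y_n = 0.7723^(3/5) = 0.8564 m.

0.8564


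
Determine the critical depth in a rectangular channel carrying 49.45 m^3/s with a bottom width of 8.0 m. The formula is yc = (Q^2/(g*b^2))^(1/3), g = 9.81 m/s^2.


Using yc = (Q^2 / (g * b^2))^(1/3):
Q^2 = 49.45^2 = 2445.3.
g * b^2 = 9.81 * 8.0^2 = 9.81 * 64.0 = 627.84.
Q^2 / (g*b^2) = 2445.3 / 627.84 = 3.8948.
yc = 3.8948^(1/3) = 1.5734 m.

1.5734


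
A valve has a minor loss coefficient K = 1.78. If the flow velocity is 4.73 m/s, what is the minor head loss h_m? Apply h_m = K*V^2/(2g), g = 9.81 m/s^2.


Minor loss formula: h_m = K * V^2/(2g).
V^2 = 4.73^2 = 22.3729.
V^2/(2g) = 22.3729 / 19.62 = 1.1403 m.
h_m = 1.78 * 1.1403 = 2.0298 m.

2.0298


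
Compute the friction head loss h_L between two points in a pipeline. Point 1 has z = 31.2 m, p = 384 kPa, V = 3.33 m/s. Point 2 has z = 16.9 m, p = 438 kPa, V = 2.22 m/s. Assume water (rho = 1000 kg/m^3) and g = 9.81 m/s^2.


Total head at each section: H = z + p/(rho*g) + V^2/(2g).
H1 = 31.2 + 384*1000/(1000*9.81) + 3.33^2/(2*9.81)
   = 31.2 + 39.144 + 0.5652
   = 70.909 m.
H2 = 16.9 + 438*1000/(1000*9.81) + 2.22^2/(2*9.81)
   = 16.9 + 44.648 + 0.2512
   = 61.8 m.
h_L = H1 - H2 = 70.909 - 61.8 = 9.109 m.

9.109


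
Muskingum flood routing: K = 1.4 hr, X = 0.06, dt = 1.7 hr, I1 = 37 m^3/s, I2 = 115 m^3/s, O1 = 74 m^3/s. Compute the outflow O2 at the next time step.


Muskingum coefficients:
denom = 2*K*(1-X) + dt = 2*1.4*(1-0.06) + 1.7 = 4.332.
C0 = (dt - 2*K*X)/denom = (1.7 - 2*1.4*0.06)/4.332 = 0.3536.
C1 = (dt + 2*K*X)/denom = (1.7 + 2*1.4*0.06)/4.332 = 0.4312.
C2 = (2*K*(1-X) - dt)/denom = 0.2151.
O2 = C0*I2 + C1*I1 + C2*O1
   = 0.3536*115 + 0.4312*37 + 0.2151*74
   = 72.54 m^3/s.

72.54


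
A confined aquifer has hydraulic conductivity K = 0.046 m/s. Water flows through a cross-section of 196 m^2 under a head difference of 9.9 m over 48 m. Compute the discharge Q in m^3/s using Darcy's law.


Darcy's law: Q = K * A * i, where i = dh/L.
Hydraulic gradient i = 9.9 / 48 = 0.20625.
Q = 0.046 * 196 * 0.20625
  = 1.8596 m^3/s.

1.8596


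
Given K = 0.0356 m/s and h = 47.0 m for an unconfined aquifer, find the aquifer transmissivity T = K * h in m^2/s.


Transmissivity is defined as T = K * h.
T = 0.0356 * 47.0
  = 1.6732 m^2/s.

1.6732


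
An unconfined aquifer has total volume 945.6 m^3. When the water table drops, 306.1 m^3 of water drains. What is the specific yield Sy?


Specific yield Sy = Volume drained / Total volume.
Sy = 306.1 / 945.6
   = 0.3237.

0.3237


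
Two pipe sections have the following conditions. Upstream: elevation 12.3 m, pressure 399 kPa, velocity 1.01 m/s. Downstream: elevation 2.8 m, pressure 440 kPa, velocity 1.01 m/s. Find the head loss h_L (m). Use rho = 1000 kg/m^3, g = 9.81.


Total head at each section: H = z + p/(rho*g) + V^2/(2g).
H1 = 12.3 + 399*1000/(1000*9.81) + 1.01^2/(2*9.81)
   = 12.3 + 40.673 + 0.052
   = 53.025 m.
H2 = 2.8 + 440*1000/(1000*9.81) + 1.01^2/(2*9.81)
   = 2.8 + 44.852 + 0.052
   = 47.704 m.
h_L = H1 - H2 = 53.025 - 47.704 = 5.321 m.

5.321


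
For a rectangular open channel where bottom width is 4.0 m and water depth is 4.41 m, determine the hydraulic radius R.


For a rectangular section:
Flow area A = b * y = 4.0 * 4.41 = 17.64 m^2.
Wetted perimeter P = b + 2y = 4.0 + 2*4.41 = 12.82 m.
Hydraulic radius R = A/P = 17.64 / 12.82 = 1.376 m.

1.376


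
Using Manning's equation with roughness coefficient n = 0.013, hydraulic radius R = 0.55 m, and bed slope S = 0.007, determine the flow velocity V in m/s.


Manning's equation gives V = (1/n) * R^(2/3) * S^(1/2).
First, compute R^(2/3) = 0.55^(2/3) = 0.6713.
Next, S^(1/2) = 0.007^(1/2) = 0.083666.
Then 1/n = 1/0.013 = 76.92.
V = 76.92 * 0.6713 * 0.083666 = 4.3203 m/s.

4.3203


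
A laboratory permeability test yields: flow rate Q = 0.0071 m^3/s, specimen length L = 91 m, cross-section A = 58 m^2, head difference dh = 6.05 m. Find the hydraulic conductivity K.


From K = Q*L / (A*dh):
Numerator: Q*L = 0.0071 * 91 = 0.6461.
Denominator: A*dh = 58 * 6.05 = 350.9.
K = 0.6461 / 350.9 = 0.001841 m/s.

0.001841


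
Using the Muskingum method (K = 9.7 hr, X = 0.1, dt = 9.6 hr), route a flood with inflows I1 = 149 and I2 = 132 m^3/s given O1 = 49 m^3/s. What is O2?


Muskingum coefficients:
denom = 2*K*(1-X) + dt = 2*9.7*(1-0.1) + 9.6 = 27.06.
C0 = (dt - 2*K*X)/denom = (9.6 - 2*9.7*0.1)/27.06 = 0.2831.
C1 = (dt + 2*K*X)/denom = (9.6 + 2*9.7*0.1)/27.06 = 0.4265.
C2 = (2*K*(1-X) - dt)/denom = 0.2905.
O2 = C0*I2 + C1*I1 + C2*O1
   = 0.2831*132 + 0.4265*149 + 0.2905*49
   = 115.14 m^3/s.

115.14


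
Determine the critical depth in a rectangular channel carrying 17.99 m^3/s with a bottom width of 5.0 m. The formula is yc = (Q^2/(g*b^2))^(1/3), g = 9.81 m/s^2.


Using yc = (Q^2 / (g * b^2))^(1/3):
Q^2 = 17.99^2 = 323.64.
g * b^2 = 9.81 * 5.0^2 = 9.81 * 25.0 = 245.25.
Q^2 / (g*b^2) = 323.64 / 245.25 = 1.3196.
yc = 1.3196^(1/3) = 1.0969 m.

1.0969


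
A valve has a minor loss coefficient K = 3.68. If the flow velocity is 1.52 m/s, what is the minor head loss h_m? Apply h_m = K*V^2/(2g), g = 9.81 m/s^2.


Minor loss formula: h_m = K * V^2/(2g).
V^2 = 1.52^2 = 2.3104.
V^2/(2g) = 2.3104 / 19.62 = 0.1178 m.
h_m = 3.68 * 0.1178 = 0.4333 m.

0.4333


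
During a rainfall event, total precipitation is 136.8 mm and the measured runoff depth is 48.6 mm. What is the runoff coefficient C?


The runoff coefficient C = runoff depth / rainfall depth.
C = 48.6 / 136.8
  = 0.3553.

0.3553


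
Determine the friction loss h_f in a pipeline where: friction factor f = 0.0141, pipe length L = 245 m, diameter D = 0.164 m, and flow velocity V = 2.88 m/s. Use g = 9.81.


Darcy-Weisbach equation: h_f = f * (L/D) * V^2/(2g).
f * L/D = 0.0141 * 245/0.164 = 21.064.
V^2/(2g) = 2.88^2 / (2*9.81) = 8.2944 / 19.62 = 0.4228 m.
h_f = 21.064 * 0.4228 = 8.905 m.

8.905


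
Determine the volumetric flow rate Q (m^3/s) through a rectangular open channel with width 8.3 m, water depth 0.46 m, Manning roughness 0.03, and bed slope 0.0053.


For a rectangular channel, the cross-sectional area A = b * y = 8.3 * 0.46 = 3.82 m^2.
The wetted perimeter P = b + 2y = 8.3 + 2*0.46 = 9.22 m.
Hydraulic radius R = A/P = 3.82/9.22 = 0.4141 m.
Velocity V = (1/n)*R^(2/3)*S^(1/2) = (1/0.03)*0.4141^(2/3)*0.0053^(1/2) = 1.3482 m/s.
Discharge Q = A * V = 3.82 * 1.3482 = 5.147 m^3/s.

5.147


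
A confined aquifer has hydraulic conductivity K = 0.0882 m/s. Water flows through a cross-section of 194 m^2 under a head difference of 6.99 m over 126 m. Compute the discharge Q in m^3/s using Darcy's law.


Darcy's law: Q = K * A * i, where i = dh/L.
Hydraulic gradient i = 6.99 / 126 = 0.055476.
Q = 0.0882 * 194 * 0.055476
  = 0.9492 m^3/s.

0.9492


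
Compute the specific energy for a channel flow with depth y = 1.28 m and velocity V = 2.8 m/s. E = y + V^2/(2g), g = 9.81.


Specific energy E = y + V^2/(2g).
Velocity head = V^2/(2g) = 2.8^2 / (2*9.81) = 7.84 / 19.62 = 0.3996 m.
E = 1.28 + 0.3996 = 1.6796 m.

1.6796


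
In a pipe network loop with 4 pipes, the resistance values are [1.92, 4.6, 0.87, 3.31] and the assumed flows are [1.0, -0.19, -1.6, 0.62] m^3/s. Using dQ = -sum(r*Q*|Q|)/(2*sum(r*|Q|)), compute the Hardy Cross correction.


Numerator terms (r*Q*|Q|): 1.92*1.0*|1.0| = 1.92; 4.6*-0.19*|-0.19| = -0.1661; 0.87*-1.6*|-1.6| = -2.2272; 3.31*0.62*|0.62| = 1.2724.
Sum of numerator = 0.7991.
Denominator terms (r*|Q|): 1.92*|1.0| = 1.92; 4.6*|-0.19| = 0.874; 0.87*|-1.6| = 1.392; 3.31*|0.62| = 2.0522.
2 * sum of denominator = 2 * 6.2382 = 12.4764.
dQ = -0.7991 / 12.4764 = -0.064 m^3/s.

-0.064


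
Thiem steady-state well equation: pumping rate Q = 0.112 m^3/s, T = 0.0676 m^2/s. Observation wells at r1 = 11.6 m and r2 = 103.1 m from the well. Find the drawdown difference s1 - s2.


Thiem equation: s1 - s2 = Q/(2*pi*T) * ln(r2/r1).
ln(r2/r1) = ln(103.1/11.6) = 2.1847.
Q/(2*pi*T) = 0.112 / (2*pi*0.0676) = 0.112 / 0.4247 = 0.2637.
s1 - s2 = 0.2637 * 2.1847 = 0.5761 m.

0.5761


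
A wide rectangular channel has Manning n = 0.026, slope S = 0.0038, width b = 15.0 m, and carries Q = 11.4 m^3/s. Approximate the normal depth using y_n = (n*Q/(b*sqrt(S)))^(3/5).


We use the wide-channel approximation y_n = (n*Q/(b*sqrt(S)))^(3/5).
sqrt(S) = sqrt(0.0038) = 0.061644.
Numerator: n*Q = 0.026 * 11.4 = 0.2964.
Denominator: b*sqrt(S) = 15.0 * 0.061644 = 0.92466.
arg = 0.3205.
y_n = 0.3205^(3/5) = 0.5053 m.

0.5053


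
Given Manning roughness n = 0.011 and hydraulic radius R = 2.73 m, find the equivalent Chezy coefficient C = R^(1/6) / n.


The Chezy coefficient relates to Manning's n through C = R^(1/6) / n.
R^(1/6) = 2.73^(1/6) = 1.182208.
C = 1.182208 / 0.011 = 107.47 m^(1/2)/s.

107.47


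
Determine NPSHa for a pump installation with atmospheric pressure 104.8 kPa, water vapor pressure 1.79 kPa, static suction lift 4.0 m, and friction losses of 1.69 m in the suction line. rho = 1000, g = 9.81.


NPSHa = p_atm/(rho*g) - z_s - hf_s - p_vap/(rho*g).
p_atm/(rho*g) = 104.8*1000 / (1000*9.81) = 10.683 m.
p_vap/(rho*g) = 1.79*1000 / (1000*9.81) = 0.182 m.
NPSHa = 10.683 - 4.0 - 1.69 - 0.182
      = 4.81 m.

4.81


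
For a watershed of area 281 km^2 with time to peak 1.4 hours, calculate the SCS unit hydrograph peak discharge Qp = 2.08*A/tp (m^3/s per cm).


SCS formula: Qp = 2.08 * A / tp.
Qp = 2.08 * 281 / 1.4
   = 584.48 / 1.4
   = 417.49 m^3/s per cm.

417.49


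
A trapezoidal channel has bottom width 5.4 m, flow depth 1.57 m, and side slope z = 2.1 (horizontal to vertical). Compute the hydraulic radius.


For a trapezoidal section with side slope z:
A = (b + z*y)*y = (5.4 + 2.1*1.57)*1.57 = 13.654 m^2.
P = b + 2*y*sqrt(1 + z^2) = 5.4 + 2*1.57*sqrt(1 + 2.1^2) = 12.703 m.
R = A/P = 13.654 / 12.703 = 1.0748 m.

1.0748


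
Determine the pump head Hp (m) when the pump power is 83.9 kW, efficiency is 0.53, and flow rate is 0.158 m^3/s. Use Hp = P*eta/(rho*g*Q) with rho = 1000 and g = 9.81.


Pump head formula: Hp = P * eta / (rho * g * Q).
Numerator: P * eta = 83.9 * 1000 * 0.53 = 44467.0 W.
Denominator: rho * g * Q = 1000 * 9.81 * 0.158 = 1549.98.
Hp = 44467.0 / 1549.98 = 28.69 m.

28.69


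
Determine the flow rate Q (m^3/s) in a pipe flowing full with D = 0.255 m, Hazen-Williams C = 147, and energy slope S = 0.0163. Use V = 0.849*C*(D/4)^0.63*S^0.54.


For a full circular pipe, R = D/4 = 0.255/4 = 0.0638 m.
V = 0.849 * 147 * 0.0638^0.63 * 0.0163^0.54
  = 0.849 * 147 * 0.176532 * 0.108288
  = 2.3858 m/s.
Pipe area A = pi*D^2/4 = pi*0.255^2/4 = 0.0511 m^2.
Q = A * V = 0.0511 * 2.3858 = 0.1218 m^3/s.

0.1218


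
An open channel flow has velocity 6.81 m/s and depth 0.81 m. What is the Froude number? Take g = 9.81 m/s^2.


The Froude number is defined as Fr = V / sqrt(g*y).
g*y = 9.81 * 0.81 = 7.9461.
sqrt(g*y) = sqrt(7.9461) = 2.8189.
Fr = 6.81 / 2.8189 = 2.4159.

2.4159


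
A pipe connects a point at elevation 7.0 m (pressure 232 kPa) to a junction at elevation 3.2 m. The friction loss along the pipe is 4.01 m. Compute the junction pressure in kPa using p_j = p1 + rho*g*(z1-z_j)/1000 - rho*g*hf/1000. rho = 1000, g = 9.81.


Junction pressure: p_j = p1 + rho*g*(z1 - z_j)/1000 - rho*g*hf/1000.
Elevation term = 1000*9.81*(7.0 - 3.2)/1000 = 37.278 kPa.
Friction term = 1000*9.81*4.01/1000 = 39.338 kPa.
p_j = 232 + 37.278 - 39.338 = 229.94 kPa.

229.94


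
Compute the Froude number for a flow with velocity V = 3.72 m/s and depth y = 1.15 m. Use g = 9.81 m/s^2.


The Froude number is defined as Fr = V / sqrt(g*y).
g*y = 9.81 * 1.15 = 11.2815.
sqrt(g*y) = sqrt(11.2815) = 3.3588.
Fr = 3.72 / 3.3588 = 1.1075.

1.1075


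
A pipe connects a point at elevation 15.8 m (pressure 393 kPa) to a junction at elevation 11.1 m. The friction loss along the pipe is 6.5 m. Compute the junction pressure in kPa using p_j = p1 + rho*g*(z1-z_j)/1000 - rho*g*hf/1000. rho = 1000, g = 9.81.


Junction pressure: p_j = p1 + rho*g*(z1 - z_j)/1000 - rho*g*hf/1000.
Elevation term = 1000*9.81*(15.8 - 11.1)/1000 = 46.107 kPa.
Friction term = 1000*9.81*6.5/1000 = 63.765 kPa.
p_j = 393 + 46.107 - 63.765 = 375.34 kPa.

375.34
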